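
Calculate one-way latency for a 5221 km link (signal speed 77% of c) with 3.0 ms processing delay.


Speed = 0.77 * 3e5 km/s = 231000 km/s
Propagation delay = 5221 / 231000 = 0.0226 s = 22.6017 ms
Processing delay = 3.0 ms
Total one-way latency = 25.6017 ms


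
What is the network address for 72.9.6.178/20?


IP:   01001000.00001001.00000110.10110010
Mask: 11111111.11111111.11110000.00000000
AND operation:
Net:  01001000.00001001.00000000.00000000
Network: 72.9.0.0/20


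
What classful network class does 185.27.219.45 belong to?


First octet: 185
Binary: 10111001
10xxxxxx -> Class B (128-191)
Class B, default mask 255.255.0.0 (/16)


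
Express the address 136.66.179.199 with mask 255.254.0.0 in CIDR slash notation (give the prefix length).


Binary: 11111111.11111110.00000000.00000000
Count leading 1s
Prefix: /15


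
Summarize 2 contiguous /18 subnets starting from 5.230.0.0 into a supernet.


Original prefix: /18
Number of subnets: 2 = 2^1
New prefix = 18 - 1 = 17
Supernet: 5.230.0.0/17


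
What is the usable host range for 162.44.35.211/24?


Network: 162.44.35.0
Broadcast: 162.44.35.255
First usable = network + 1
Last usable = broadcast - 1
Range: 162.44.35.1 to 162.44.35.254


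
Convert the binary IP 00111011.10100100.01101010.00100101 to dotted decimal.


00111011 = 59
10100100 = 164
01101010 = 106
00100101 = 37
IP: 59.164.106.37


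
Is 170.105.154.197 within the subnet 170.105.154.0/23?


Subnet network: 170.105.154.0
Test IP AND mask: 170.105.154.0
Yes, 170.105.154.197 is in 170.105.154.0/23


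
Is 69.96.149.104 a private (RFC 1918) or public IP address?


RFC 1918 private ranges:
  10.0.0.0/8 (10.0.0.0 - 10.255.255.255)
  172.16.0.0/12 (172.16.0.0 - 172.31.255.255)
  192.168.0.0/16 (192.168.0.0 - 192.168.255.255)
Public (not in any RFC 1918 range)


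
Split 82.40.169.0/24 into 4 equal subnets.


New prefix = 24 + 2 = 26
Each subnet has 64 addresses
  82.40.169.0/26
  82.40.169.64/26
  82.40.169.128/26
  82.40.169.192/26
Subnets: 82.40.169.0/26, 82.40.169.64/26, 82.40.169.128/26, 82.40.169.192/26


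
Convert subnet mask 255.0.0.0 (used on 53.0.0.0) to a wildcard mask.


Subnet mask: 255.0.0.0
Wildcard = 255.255.255.255 - subnet mask
255 - 255 = 0
255 - 0 = 255
255 - 0 = 255
255 - 0 = 255
Wildcard: 0.255.255.255


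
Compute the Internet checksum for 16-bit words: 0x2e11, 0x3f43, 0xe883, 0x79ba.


Sum all words (with carry folding):
+ 0x2e11 = 0x2e11
+ 0x3f43 = 0x6d54
+ 0xe883 = 0x55d8
+ 0x79ba = 0xcf92
One's complement: ~0xcf92
Checksum = 0x306d


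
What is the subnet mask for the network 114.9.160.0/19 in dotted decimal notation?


/19 means 19 network bits, 13 host bits
Binary: 11111111111111111110000000000000
Mask: 255.255.224.0


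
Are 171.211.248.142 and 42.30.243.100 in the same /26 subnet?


Mask: 255.255.255.192
171.211.248.142 AND mask = 171.211.248.128
42.30.243.100 AND mask = 42.30.243.64
No, different subnets (171.211.248.128 vs 42.30.243.64)


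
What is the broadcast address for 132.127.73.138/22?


Network: 132.127.72.0/22
Host bits = 10
Set all host bits to 1:
Broadcast: 132.127.75.255


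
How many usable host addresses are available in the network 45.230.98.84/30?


Host bits = 32 - 30 = 2
Total addresses = 2^2 = 4
Usable = total - 2 (network and broadcast)
Usable hosts: 2


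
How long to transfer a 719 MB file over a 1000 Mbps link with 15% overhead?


Effective throughput = 1000 * (1 - 15/100) = 850 Mbps
File size in Mb = 719 * 8 = 5752 Mb
Time = 5752 / 850
Time = 6.7671 seconds


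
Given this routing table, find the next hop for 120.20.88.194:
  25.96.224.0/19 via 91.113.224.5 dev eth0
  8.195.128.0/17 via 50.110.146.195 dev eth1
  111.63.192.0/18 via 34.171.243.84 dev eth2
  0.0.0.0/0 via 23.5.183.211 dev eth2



Longest prefix match for 120.20.88.194:
  /19 25.96.224.0: no
  /17 8.195.128.0: no
  /18 111.63.192.0: no
  /0 0.0.0.0: MATCH
Selected: next-hop 23.5.183.211 via eth2 (matched /0)


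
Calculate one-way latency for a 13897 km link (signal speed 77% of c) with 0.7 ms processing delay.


Speed = 0.77 * 3e5 km/s = 231000 km/s
Propagation delay = 13897 / 231000 = 0.0602 s = 60.1602 ms
Processing delay = 0.7 ms
Total one-way latency = 60.8602 ms


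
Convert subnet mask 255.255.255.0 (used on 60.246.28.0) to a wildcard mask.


Subnet mask: 255.255.255.0
Wildcard = 255.255.255.255 - subnet mask
255 - 255 = 0
255 - 255 = 0
255 - 255 = 0
255 - 0 = 255
Wildcard: 0.0.0.255


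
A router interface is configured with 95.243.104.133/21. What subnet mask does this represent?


/21 means 21 network bits, 11 host bits
Binary: 11111111111111111111100000000000
Mask: 255.255.248.0


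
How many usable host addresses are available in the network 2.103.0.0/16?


Host bits = 32 - 16 = 16
Total addresses = 2^16 = 65536
Usable = total - 2 (network and broadcast)
Usable hosts: 65534


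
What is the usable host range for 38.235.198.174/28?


Network: 38.235.198.160
Broadcast: 38.235.198.175
First usable = network + 1
Last usable = broadcast - 1
Range: 38.235.198.161 to 38.235.198.174


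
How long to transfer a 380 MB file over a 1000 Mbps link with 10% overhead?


Effective throughput = 1000 * (1 - 10/100) = 900 Mbps
File size in Mb = 380 * 8 = 3040 Mb
Time = 3040 / 900
Time = 3.3778 seconds


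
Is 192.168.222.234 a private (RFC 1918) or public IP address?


RFC 1918 private ranges:
  10.0.0.0/8 (10.0.0.0 - 10.255.255.255)
  172.16.0.0/12 (172.16.0.0 - 172.31.255.255)
  192.168.0.0/16 (192.168.0.0 - 192.168.255.255)
Private (in 192.168.0.0/16)


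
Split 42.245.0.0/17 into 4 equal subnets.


New prefix = 17 + 2 = 19
Each subnet has 8192 addresses
  42.245.0.0/19
  42.245.32.0/19
  42.245.64.0/19
  42.245.96.0/19
Subnets: 42.245.0.0/19, 42.245.32.0/19, 42.245.64.0/19, 42.245.96.0/19


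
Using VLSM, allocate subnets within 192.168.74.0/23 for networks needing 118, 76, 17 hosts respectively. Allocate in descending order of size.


118 hosts -> /25 (126 usable): 192.168.74.0/25
76 hosts -> /25 (126 usable): 192.168.74.128/25
17 hosts -> /27 (30 usable): 192.168.75.0/27
Allocation: 192.168.74.0/25 (118 hosts, 126 usable); 192.168.74.128/25 (76 hosts, 126 usable); 192.168.75.0/27 (17 hosts, 30 usable)


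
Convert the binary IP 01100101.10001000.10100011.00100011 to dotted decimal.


01100101 = 101
10001000 = 136
10100011 = 163
00100011 = 35
IP: 101.136.163.35


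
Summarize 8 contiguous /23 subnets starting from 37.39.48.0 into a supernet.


Original prefix: /23
Number of subnets: 8 = 2^3
New prefix = 23 - 3 = 20
Supernet: 37.39.48.0/20


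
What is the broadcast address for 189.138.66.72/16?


Network: 189.138.0.0/16
Host bits = 16
Set all host bits to 1:
Broadcast: 189.138.255.255


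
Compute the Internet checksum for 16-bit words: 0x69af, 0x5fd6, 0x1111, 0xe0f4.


Sum all words (with carry folding):
+ 0x69af = 0x69af
+ 0x5fd6 = 0xc985
+ 0x1111 = 0xda96
+ 0xe0f4 = 0xbb8b
One's complement: ~0xbb8b
Checksum = 0x4474


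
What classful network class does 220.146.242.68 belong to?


First octet: 220
Binary: 11011100
110xxxxx -> Class C (192-223)
Class C, default mask 255.255.255.0 (/24)


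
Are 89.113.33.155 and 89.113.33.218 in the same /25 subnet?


Mask: 255.255.255.128
89.113.33.155 AND mask = 89.113.33.128
89.113.33.218 AND mask = 89.113.33.128
Yes, same subnet (89.113.33.128)


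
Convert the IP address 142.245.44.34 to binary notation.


142 = 10001110
245 = 11110101
44 = 00101100
34 = 00100010
Binary: 10001110.11110101.00101100.00100010


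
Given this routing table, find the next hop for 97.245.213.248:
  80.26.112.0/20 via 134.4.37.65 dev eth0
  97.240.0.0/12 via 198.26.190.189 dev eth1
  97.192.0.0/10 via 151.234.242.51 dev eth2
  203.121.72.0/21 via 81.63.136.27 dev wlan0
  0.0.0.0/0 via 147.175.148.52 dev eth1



Longest prefix match for 97.245.213.248:
  /20 80.26.112.0: no
  /12 97.240.0.0: MATCH
  /10 97.192.0.0: MATCH
  /21 203.121.72.0: no
  /0 0.0.0.0: MATCH
Selected: next-hop 198.26.190.189 via eth1 (matched /12)


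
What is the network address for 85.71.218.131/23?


IP:   01010101.01000111.11011010.10000011
Mask: 11111111.11111111.11111110.00000000
AND operation:
Net:  01010101.01000111.11011010.00000000
Network: 85.71.218.0/23


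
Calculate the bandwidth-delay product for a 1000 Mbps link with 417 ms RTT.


BDP = bandwidth * RTT
= 1000 Mbps * 417 ms
= 1000 * 1e6 * 417 / 1000 bits
= 417000000 bits
= 52125000 bytes
= 50903.3203 KB
BDP = 417000000 bits (52125000 bytes)


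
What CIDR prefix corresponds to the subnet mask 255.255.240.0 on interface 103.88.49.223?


Binary: 11111111.11111111.11110000.00000000
Count leading 1s
Prefix: /20


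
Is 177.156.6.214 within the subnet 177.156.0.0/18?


Subnet network: 177.156.0.0
Test IP AND mask: 177.156.0.0
Yes, 177.156.6.214 is in 177.156.0.0/18


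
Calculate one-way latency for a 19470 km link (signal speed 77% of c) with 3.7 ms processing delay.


Speed = 0.77 * 3e5 km/s = 231000 km/s
Propagation delay = 19470 / 231000 = 0.0843 s = 84.2857 ms
Processing delay = 3.7 ms
Total one-way latency = 87.9857 ms


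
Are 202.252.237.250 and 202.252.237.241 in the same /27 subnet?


Mask: 255.255.255.224
202.252.237.250 AND mask = 202.252.237.224
202.252.237.241 AND mask = 202.252.237.224
Yes, same subnet (202.252.237.224)


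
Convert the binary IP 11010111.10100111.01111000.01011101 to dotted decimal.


11010111 = 215
10100111 = 167
01111000 = 120
01011101 = 93
IP: 215.167.120.93


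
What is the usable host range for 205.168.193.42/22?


Network: 205.168.192.0
Broadcast: 205.168.195.255
First usable = network + 1
Last usable = broadcast - 1
Range: 205.168.192.1 to 205.168.195.254


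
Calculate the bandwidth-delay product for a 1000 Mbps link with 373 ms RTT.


BDP = bandwidth * RTT
= 1000 Mbps * 373 ms
= 1000 * 1e6 * 373 / 1000 bits
= 373000000 bits
= 46625000 bytes
= 45532.2266 KB
BDP = 373000000 bits (46625000 bytes)


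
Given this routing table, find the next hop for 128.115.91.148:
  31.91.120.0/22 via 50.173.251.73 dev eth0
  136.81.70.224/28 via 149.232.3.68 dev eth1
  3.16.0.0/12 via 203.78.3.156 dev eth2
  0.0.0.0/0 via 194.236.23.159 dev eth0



Longest prefix match for 128.115.91.148:
  /22 31.91.120.0: no
  /28 136.81.70.224: no
  /12 3.16.0.0: no
  /0 0.0.0.0: MATCH
Selected: next-hop 194.236.23.159 via eth0 (matched /0)


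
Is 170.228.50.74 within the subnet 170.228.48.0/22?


Subnet network: 170.228.48.0
Test IP AND mask: 170.228.48.0
Yes, 170.228.50.74 is in 170.228.48.0/22


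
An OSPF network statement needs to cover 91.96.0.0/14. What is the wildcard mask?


Subnet mask: 255.252.0.0
Wildcard = 255.255.255.255 - subnet mask
255 - 255 = 0
255 - 252 = 3
255 - 0 = 255
255 - 0 = 255
Wildcard: 0.3.255.255


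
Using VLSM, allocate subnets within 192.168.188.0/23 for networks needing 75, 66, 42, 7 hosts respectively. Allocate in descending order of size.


75 hosts -> /25 (126 usable): 192.168.188.0/25
66 hosts -> /25 (126 usable): 192.168.188.128/25
42 hosts -> /26 (62 usable): 192.168.189.0/26
7 hosts -> /28 (14 usable): 192.168.189.64/28
Allocation: 192.168.188.0/25 (75 hosts, 126 usable); 192.168.188.128/25 (66 hosts, 126 usable); 192.168.189.0/26 (42 hosts, 62 usable); 192.168.189.64/28 (7 hosts, 14 usable)


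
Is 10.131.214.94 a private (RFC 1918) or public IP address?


RFC 1918 private ranges:
  10.0.0.0/8 (10.0.0.0 - 10.255.255.255)
  172.16.0.0/12 (172.16.0.0 - 172.31.255.255)
  192.168.0.0/16 (192.168.0.0 - 192.168.255.255)
Private (in 10.0.0.0/8)


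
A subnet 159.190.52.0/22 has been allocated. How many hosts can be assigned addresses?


Host bits = 32 - 22 = 10
Total addresses = 2^10 = 1024
Usable = total - 2 (network and broadcast)
Usable hosts: 1022


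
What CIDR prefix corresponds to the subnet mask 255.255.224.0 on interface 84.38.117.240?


Binary: 11111111.11111111.11100000.00000000
Count leading 1s
Prefix: /19


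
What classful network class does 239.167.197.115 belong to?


First octet: 239
Binary: 11101111
1110xxxx -> Class D (224-239)
Class D (multicast), default mask N/A


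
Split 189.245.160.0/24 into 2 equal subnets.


New prefix = 24 + 1 = 25
Each subnet has 128 addresses
  189.245.160.0/25
  189.245.160.128/25
Subnets: 189.245.160.0/25, 189.245.160.128/25


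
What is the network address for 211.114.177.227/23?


IP:   11010011.01110010.10110001.11100011
Mask: 11111111.11111111.11111110.00000000
AND operation:
Net:  11010011.01110010.10110000.00000000
Network: 211.114.176.0/23


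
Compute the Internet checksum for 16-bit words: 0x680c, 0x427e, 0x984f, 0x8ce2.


Sum all words (with carry folding):
+ 0x680c = 0x680c
+ 0x427e = 0xaa8a
+ 0x984f = 0x42da
+ 0x8ce2 = 0xcfbc
One's complement: ~0xcfbc
Checksum = 0x3043


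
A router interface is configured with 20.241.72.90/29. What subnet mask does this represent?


/29 means 29 network bits, 3 host bits
Binary: 11111111111111111111111111111000
Mask: 255.255.255.248


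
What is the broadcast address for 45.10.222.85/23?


Network: 45.10.222.0/23
Host bits = 9
Set all host bits to 1:
Broadcast: 45.10.223.255


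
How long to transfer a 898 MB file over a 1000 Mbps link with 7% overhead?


Effective throughput = 1000 * (1 - 7/100) = 930.0 Mbps
File size in Mb = 898 * 8 = 7184 Mb
Time = 7184 / 930.0
Time = 7.7247 seconds


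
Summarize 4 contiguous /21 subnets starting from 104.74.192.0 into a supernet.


Original prefix: /21
Number of subnets: 4 = 2^2
New prefix = 21 - 2 = 19
Supernet: 104.74.192.0/19


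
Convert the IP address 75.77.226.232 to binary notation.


75 = 01001011
77 = 01001101
226 = 11100010
232 = 11101000
Binary: 01001011.01001101.11100010.11101000


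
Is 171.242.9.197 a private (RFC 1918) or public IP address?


RFC 1918 private ranges:
  10.0.0.0/8 (10.0.0.0 - 10.255.255.255)
  172.16.0.0/12 (172.16.0.0 - 172.31.255.255)
  192.168.0.0/16 (192.168.0.0 - 192.168.255.255)
Public (not in any RFC 1918 range)


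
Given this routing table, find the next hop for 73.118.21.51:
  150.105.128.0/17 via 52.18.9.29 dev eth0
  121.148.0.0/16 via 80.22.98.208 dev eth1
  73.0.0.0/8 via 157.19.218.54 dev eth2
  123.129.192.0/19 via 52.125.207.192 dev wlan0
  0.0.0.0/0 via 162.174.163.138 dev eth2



Longest prefix match for 73.118.21.51:
  /17 150.105.128.0: no
  /16 121.148.0.0: no
  /8 73.0.0.0: MATCH
  /19 123.129.192.0: no
  /0 0.0.0.0: MATCH
Selected: next-hop 157.19.218.54 via eth2 (matched /8)


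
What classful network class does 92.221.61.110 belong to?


First octet: 92
Binary: 01011100
0xxxxxxx -> Class A (1-126)
Class A, default mask 255.0.0.0 (/8)


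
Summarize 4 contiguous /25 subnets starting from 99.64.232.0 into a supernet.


Original prefix: /25
Number of subnets: 4 = 2^2
New prefix = 25 - 2 = 23
Supernet: 99.64.232.0/23


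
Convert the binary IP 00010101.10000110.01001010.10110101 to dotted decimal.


00010101 = 21
10000110 = 134
01001010 = 74
10110101 = 181
IP: 21.134.74.181


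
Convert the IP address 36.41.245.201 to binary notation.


36 = 00100100
41 = 00101001
245 = 11110101
201 = 11001001
Binary: 00100100.00101001.11110101.11001001


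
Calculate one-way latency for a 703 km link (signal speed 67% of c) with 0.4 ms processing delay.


Speed = 0.67 * 3e5 km/s = 201000 km/s
Propagation delay = 703 / 201000 = 0.0035 s = 3.4975 ms
Processing delay = 0.4 ms
Total one-way latency = 3.8975 ms


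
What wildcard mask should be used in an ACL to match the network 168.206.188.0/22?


Subnet mask: 255.255.252.0
Wildcard = 255.255.255.255 - subnet mask
255 - 255 = 0
255 - 255 = 0
255 - 252 = 3
255 - 0 = 255
Wildcard: 0.0.3.255


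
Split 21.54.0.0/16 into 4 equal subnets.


New prefix = 16 + 2 = 18
Each subnet has 16384 addresses
  21.54.0.0/18
  21.54.64.0/18
  21.54.128.0/18
  21.54.192.0/18
Subnets: 21.54.0.0/18, 21.54.64.0/18, 21.54.128.0/18, 21.54.192.0/18


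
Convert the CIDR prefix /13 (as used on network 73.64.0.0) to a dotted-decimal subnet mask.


/13 means 13 network bits, 19 host bits
Binary: 11111111111110000000000000000000
Mask: 255.248.0.0


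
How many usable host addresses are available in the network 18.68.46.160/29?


Host bits = 32 - 29 = 3
Total addresses = 2^3 = 8
Usable = total - 2 (network and broadcast)
Usable hosts: 6


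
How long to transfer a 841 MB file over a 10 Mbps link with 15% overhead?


Effective throughput = 10 * (1 - 15/100) = 8.5 Mbps
File size in Mb = 841 * 8 = 6728 Mb
Time = 6728 / 8.5
Time = 791.5294 seconds


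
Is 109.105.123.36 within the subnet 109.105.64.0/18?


Subnet network: 109.105.64.0
Test IP AND mask: 109.105.64.0
Yes, 109.105.123.36 is in 109.105.64.0/18


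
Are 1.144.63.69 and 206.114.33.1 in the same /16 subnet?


Mask: 255.255.0.0
1.144.63.69 AND mask = 1.144.0.0
206.114.33.1 AND mask = 206.114.0.0
No, different subnets (1.144.0.0 vs 206.114.0.0)


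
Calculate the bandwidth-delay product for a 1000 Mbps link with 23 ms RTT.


BDP = bandwidth * RTT
= 1000 Mbps * 23 ms
= 1000 * 1e6 * 23 / 1000 bits
= 23000000 bits
= 2875000 bytes
= 2807.6172 KB
BDP = 23000000 bits (2875000 bytes)


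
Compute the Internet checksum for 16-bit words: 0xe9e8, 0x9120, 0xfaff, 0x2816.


Sum all words (with carry folding):
+ 0xe9e8 = 0xe9e8
+ 0x9120 = 0x7b09
+ 0xfaff = 0x7609
+ 0x2816 = 0x9e1f
One's complement: ~0x9e1f
Checksum = 0x61e0


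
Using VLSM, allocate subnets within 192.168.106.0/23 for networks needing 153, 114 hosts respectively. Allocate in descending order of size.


153 hosts -> /24 (254 usable): 192.168.106.0/24
114 hosts -> /25 (126 usable): 192.168.107.0/25
Allocation: 192.168.106.0/24 (153 hosts, 254 usable); 192.168.107.0/25 (114 hosts, 126 usable)


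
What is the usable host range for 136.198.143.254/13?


Network: 136.192.0.0
Broadcast: 136.199.255.255
First usable = network + 1
Last usable = broadcast - 1
Range: 136.192.0.1 to 136.199.255.254


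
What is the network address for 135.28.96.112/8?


IP:   10000111.00011100.01100000.01110000
Mask: 11111111.00000000.00000000.00000000
AND operation:
Net:  10000111.00000000.00000000.00000000
Network: 135.0.0.0/8


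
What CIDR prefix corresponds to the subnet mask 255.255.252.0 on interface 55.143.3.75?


Binary: 11111111.11111111.11111100.00000000
Count leading 1s
Prefix: /22


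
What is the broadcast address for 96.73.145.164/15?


Network: 96.72.0.0/15
Host bits = 17
Set all host bits to 1:
Broadcast: 96.73.255.255


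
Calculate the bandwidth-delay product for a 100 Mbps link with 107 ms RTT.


BDP = bandwidth * RTT
= 100 Mbps * 107 ms
= 100 * 1e6 * 107 / 1000 bits
= 10700000 bits
= 1337500 bytes
= 1306.1523 KB
BDP = 10700000 bits (1337500 bytes)


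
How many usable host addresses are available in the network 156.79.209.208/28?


Host bits = 32 - 28 = 4
Total addresses = 2^4 = 16
Usable = total - 2 (network and broadcast)
Usable hosts: 14


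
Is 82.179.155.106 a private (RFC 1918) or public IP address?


RFC 1918 private ranges:
  10.0.0.0/8 (10.0.0.0 - 10.255.255.255)
  172.16.0.0/12 (172.16.0.0 - 172.31.255.255)
  192.168.0.0/16 (192.168.0.0 - 192.168.255.255)
Public (not in any RFC 1918 range)


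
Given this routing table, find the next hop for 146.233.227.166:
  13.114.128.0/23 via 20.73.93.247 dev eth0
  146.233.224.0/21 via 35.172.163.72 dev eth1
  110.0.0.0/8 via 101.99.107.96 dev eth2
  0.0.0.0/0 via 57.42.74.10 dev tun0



Longest prefix match for 146.233.227.166:
  /23 13.114.128.0: no
  /21 146.233.224.0: MATCH
  /8 110.0.0.0: no
  /0 0.0.0.0: MATCH
Selected: next-hop 35.172.163.72 via eth1 (matched /21)


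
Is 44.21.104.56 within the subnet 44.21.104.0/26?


Subnet network: 44.21.104.0
Test IP AND mask: 44.21.104.0
Yes, 44.21.104.56 is in 44.21.104.0/26


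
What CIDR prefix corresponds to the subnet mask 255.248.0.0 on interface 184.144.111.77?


Binary: 11111111.11111000.00000000.00000000
Count leading 1s
Prefix: /13


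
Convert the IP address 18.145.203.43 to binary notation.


18 = 00010010
145 = 10010001
203 = 11001011
43 = 00101011
Binary: 00010010.10010001.11001011.00101011


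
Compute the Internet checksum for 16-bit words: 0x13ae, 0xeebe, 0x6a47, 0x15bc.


Sum all words (with carry folding):
+ 0x13ae = 0x13ae
+ 0xeebe = 0x026d
+ 0x6a47 = 0x6cb4
+ 0x15bc = 0x8270
One's complement: ~0x8270
Checksum = 0x7d8f


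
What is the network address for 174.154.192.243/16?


IP:   10101110.10011010.11000000.11110011
Mask: 11111111.11111111.00000000.00000000
AND operation:
Net:  10101110.10011010.00000000.00000000
Network: 174.154.0.0/16


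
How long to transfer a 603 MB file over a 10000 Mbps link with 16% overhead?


Effective throughput = 10000 * (1 - 16/100) = 8400 Mbps
File size in Mb = 603 * 8 = 4824 Mb
Time = 4824 / 8400
Time = 0.5743 seconds


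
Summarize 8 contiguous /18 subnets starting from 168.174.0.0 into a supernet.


Original prefix: /18
Number of subnets: 8 = 2^3
New prefix = 18 - 3 = 15
Supernet: 168.174.0.0/15


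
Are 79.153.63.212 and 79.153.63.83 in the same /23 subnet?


Mask: 255.255.254.0
79.153.63.212 AND mask = 79.153.62.0
79.153.63.83 AND mask = 79.153.62.0
Yes, same subnet (79.153.62.0)


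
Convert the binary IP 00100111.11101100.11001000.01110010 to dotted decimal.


00100111 = 39
11101100 = 236
11001000 = 200
01110010 = 114
IP: 39.236.200.114


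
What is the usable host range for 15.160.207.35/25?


Network: 15.160.207.0
Broadcast: 15.160.207.127
First usable = network + 1
Last usable = broadcast - 1
Range: 15.160.207.1 to 15.160.207.126


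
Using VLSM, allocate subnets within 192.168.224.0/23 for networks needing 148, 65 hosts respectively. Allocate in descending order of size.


148 hosts -> /24 (254 usable): 192.168.224.0/24
65 hosts -> /25 (126 usable): 192.168.225.0/25
Allocation: 192.168.224.0/24 (148 hosts, 254 usable); 192.168.225.0/25 (65 hosts, 126 usable)


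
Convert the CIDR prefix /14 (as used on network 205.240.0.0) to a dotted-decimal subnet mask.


/14 means 14 network bits, 18 host bits
Binary: 11111111111111000000000000000000
Mask: 255.252.0.0


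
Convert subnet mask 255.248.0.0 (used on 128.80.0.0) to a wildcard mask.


Subnet mask: 255.248.0.0
Wildcard = 255.255.255.255 - subnet mask
255 - 255 = 0
255 - 248 = 7
255 - 0 = 255
255 - 0 = 255
Wildcard: 0.7.255.255


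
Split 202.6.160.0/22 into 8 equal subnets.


New prefix = 22 + 3 = 25
Each subnet has 128 addresses
  202.6.160.0/25
  202.6.160.128/25
  202.6.161.0/25
  202.6.161.128/25
  202.6.162.0/25
  202.6.162.128/25
  202.6.163.0/25
  202.6.163.128/25
Subnets: 202.6.160.0/25, 202.6.160.128/25, 202.6.161.0/25, 202.6.161.128/25, 202.6.162.0/25, 202.6.162.128/25, 202.6.163.0/25, 202.6.163.128/25


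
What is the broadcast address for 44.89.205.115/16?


Network: 44.89.0.0/16
Host bits = 16
Set all host bits to 1:
Broadcast: 44.89.255.255


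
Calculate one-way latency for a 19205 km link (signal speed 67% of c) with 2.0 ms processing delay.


Speed = 0.67 * 3e5 km/s = 201000 km/s
Propagation delay = 19205 / 201000 = 0.0955 s = 95.5473 ms
Processing delay = 2.0 ms
Total one-way latency = 97.5473 ms


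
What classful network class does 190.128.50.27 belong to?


First octet: 190
Binary: 10111110
10xxxxxx -> Class B (128-191)
Class B, default mask 255.255.0.0 (/16)


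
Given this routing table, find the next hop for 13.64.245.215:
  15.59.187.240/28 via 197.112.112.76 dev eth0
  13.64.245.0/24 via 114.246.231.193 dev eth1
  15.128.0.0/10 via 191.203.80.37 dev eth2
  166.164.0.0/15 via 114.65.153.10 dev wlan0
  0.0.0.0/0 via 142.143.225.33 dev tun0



Longest prefix match for 13.64.245.215:
  /28 15.59.187.240: no
  /24 13.64.245.0: MATCH
  /10 15.128.0.0: no
  /15 166.164.0.0: no
  /0 0.0.0.0: MATCH
Selected: next-hop 114.246.231.193 via eth1 (matched /24)


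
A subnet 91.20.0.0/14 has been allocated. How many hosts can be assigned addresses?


Host bits = 32 - 14 = 18
Total addresses = 2^18 = 262144
Usable = total - 2 (network and broadcast)
Usable hosts: 262142


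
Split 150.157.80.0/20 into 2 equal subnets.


New prefix = 20 + 1 = 21
Each subnet has 2048 addresses
  150.157.80.0/21
  150.157.88.0/21
Subnets: 150.157.80.0/21, 150.157.88.0/21


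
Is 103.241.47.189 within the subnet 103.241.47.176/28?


Subnet network: 103.241.47.176
Test IP AND mask: 103.241.47.176
Yes, 103.241.47.189 is in 103.241.47.176/28


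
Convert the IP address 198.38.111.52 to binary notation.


198 = 11000110
38 = 00100110
111 = 01101111
52 = 00110100
Binary: 11000110.00100110.01101111.00110100


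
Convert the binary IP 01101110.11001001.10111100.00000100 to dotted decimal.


01101110 = 110
11001001 = 201
10111100 = 188
00000100 = 4
IP: 110.201.188.4


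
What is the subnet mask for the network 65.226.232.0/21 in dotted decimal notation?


/21 means 21 network bits, 11 host bits
Binary: 11111111111111111111100000000000
Mask: 255.255.248.0


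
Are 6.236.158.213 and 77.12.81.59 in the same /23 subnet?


Mask: 255.255.254.0
6.236.158.213 AND mask = 6.236.158.0
77.12.81.59 AND mask = 77.12.80.0
No, different subnets (6.236.158.0 vs 77.12.80.0)


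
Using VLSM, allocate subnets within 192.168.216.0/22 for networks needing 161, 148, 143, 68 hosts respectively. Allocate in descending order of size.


161 hosts -> /24 (254 usable): 192.168.216.0/24
148 hosts -> /24 (254 usable): 192.168.217.0/24
143 hosts -> /24 (254 usable): 192.168.218.0/24
68 hosts -> /25 (126 usable): 192.168.219.0/25
Allocation: 192.168.216.0/24 (161 hosts, 254 usable); 192.168.217.0/24 (148 hosts, 254 usable); 192.168.218.0/24 (143 hosts, 254 usable); 192.168.219.0/25 (68 hosts, 126 usable)


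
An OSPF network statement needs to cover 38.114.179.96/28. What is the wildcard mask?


Subnet mask: 255.255.255.240
Wildcard = 255.255.255.255 - subnet mask
255 - 255 = 0
255 - 255 = 0
255 - 255 = 0
255 - 240 = 15
Wildcard: 0.0.0.15


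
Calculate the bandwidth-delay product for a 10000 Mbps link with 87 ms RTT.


BDP = bandwidth * RTT
= 10000 Mbps * 87 ms
= 10000 * 1e6 * 87 / 1000 bits
= 870000000 bits
= 108750000 bytes
= 106201.1719 KB
BDP = 870000000 bits (108750000 bytes)


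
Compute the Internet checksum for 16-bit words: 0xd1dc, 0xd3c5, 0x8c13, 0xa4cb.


Sum all words (with carry folding):
+ 0xd1dc = 0xd1dc
+ 0xd3c5 = 0xa5a2
+ 0x8c13 = 0x31b6
+ 0xa4cb = 0xd681
One's complement: ~0xd681
Checksum = 0x297e


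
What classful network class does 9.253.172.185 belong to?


First octet: 9
Binary: 00001001
0xxxxxxx -> Class A (1-126)
Class A, default mask 255.0.0.0 (/8)


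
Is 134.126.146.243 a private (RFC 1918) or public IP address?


RFC 1918 private ranges:
  10.0.0.0/8 (10.0.0.0 - 10.255.255.255)
  172.16.0.0/12 (172.16.0.0 - 172.31.255.255)
  192.168.0.0/16 (192.168.0.0 - 192.168.255.255)
Public (not in any RFC 1918 range)


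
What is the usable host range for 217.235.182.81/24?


Network: 217.235.182.0
Broadcast: 217.235.182.255
First usable = network + 1
Last usable = broadcast - 1
Range: 217.235.182.1 to 217.235.182.254


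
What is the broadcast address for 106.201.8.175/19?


Network: 106.201.0.0/19
Host bits = 13
Set all host bits to 1:
Broadcast: 106.201.31.255


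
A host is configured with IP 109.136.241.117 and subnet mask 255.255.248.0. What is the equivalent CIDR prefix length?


Binary: 11111111.11111111.11111000.00000000
Count leading 1s
Prefix: /21


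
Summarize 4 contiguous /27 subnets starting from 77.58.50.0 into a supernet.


Original prefix: /27
Number of subnets: 4 = 2^2
New prefix = 27 - 2 = 25
Supernet: 77.58.50.0/25


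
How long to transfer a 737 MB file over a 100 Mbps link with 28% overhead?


Effective throughput = 100 * (1 - 28/100) = 72 Mbps
File size in Mb = 737 * 8 = 5896 Mb
Time = 5896 / 72
Time = 81.8889 seconds


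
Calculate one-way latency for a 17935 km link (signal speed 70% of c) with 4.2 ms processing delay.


Speed = 0.7 * 3e5 km/s = 210000 km/s
Propagation delay = 17935 / 210000 = 0.0854 s = 85.4048 ms
Processing delay = 4.2 ms
Total one-way latency = 89.6048 ms


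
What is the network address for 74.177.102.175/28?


IP:   01001010.10110001.01100110.10101111
Mask: 11111111.11111111.11111111.11110000
AND operation:
Net:  01001010.10110001.01100110.10100000
Network: 74.177.102.160/28


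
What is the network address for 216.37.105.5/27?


IP:   11011000.00100101.01101001.00000101
Mask: 11111111.11111111.11111111.11100000
AND operation:
Net:  11011000.00100101.01101001.00000000
Network: 216.37.105.0/27


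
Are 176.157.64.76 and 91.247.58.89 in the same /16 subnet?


Mask: 255.255.0.0
176.157.64.76 AND mask = 176.157.0.0
91.247.58.89 AND mask = 91.247.0.0
No, different subnets (176.157.0.0 vs 91.247.0.0)


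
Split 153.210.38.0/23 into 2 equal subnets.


New prefix = 23 + 1 = 24
Each subnet has 256 addresses
  153.210.38.0/24
  153.210.39.0/24
Subnets: 153.210.38.0/24, 153.210.39.0/24


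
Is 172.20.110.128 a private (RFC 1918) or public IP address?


RFC 1918 private ranges:
  10.0.0.0/8 (10.0.0.0 - 10.255.255.255)
  172.16.0.0/12 (172.16.0.0 - 172.31.255.255)
  192.168.0.0/16 (192.168.0.0 - 192.168.255.255)
Private (in 172.16.0.0/12)


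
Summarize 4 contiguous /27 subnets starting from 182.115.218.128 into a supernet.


Original prefix: /27
Number of subnets: 4 = 2^2
New prefix = 27 - 2 = 25
Supernet: 182.115.218.128/25


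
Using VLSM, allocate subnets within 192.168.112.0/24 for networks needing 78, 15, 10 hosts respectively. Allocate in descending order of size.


78 hosts -> /25 (126 usable): 192.168.112.0/25
15 hosts -> /27 (30 usable): 192.168.112.128/27
10 hosts -> /28 (14 usable): 192.168.112.160/28
Allocation: 192.168.112.0/25 (78 hosts, 126 usable); 192.168.112.128/27 (15 hosts, 30 usable); 192.168.112.160/28 (10 hosts, 14 usable)


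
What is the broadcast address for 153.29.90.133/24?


Network: 153.29.90.0/24
Host bits = 8
Set all host bits to 1:
Broadcast: 153.29.90.255


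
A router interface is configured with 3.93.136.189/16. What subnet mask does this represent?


/16 means 16 network bits, 16 host bits
Binary: 11111111111111110000000000000000
Mask: 255.255.0.0


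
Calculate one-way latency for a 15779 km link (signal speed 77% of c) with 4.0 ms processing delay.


Speed = 0.77 * 3e5 km/s = 231000 km/s
Propagation delay = 15779 / 231000 = 0.0683 s = 68.3074 ms
Processing delay = 4.0 ms
Total one-way latency = 72.3074 ms


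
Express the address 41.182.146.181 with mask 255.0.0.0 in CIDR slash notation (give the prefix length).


Binary: 11111111.00000000.00000000.00000000
Count leading 1s
Prefix: /8


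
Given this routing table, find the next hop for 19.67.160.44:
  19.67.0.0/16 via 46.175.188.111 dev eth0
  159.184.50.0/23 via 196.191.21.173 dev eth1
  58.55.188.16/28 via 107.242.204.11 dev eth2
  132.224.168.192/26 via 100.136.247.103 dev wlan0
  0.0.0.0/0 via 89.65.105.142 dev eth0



Longest prefix match for 19.67.160.44:
  /16 19.67.0.0: MATCH
  /23 159.184.50.0: no
  /28 58.55.188.16: no
  /26 132.224.168.192: no
  /0 0.0.0.0: MATCH
Selected: next-hop 46.175.188.111 via eth0 (matched /16)


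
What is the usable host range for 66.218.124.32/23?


Network: 66.218.124.0
Broadcast: 66.218.125.255
First usable = network + 1
Last usable = broadcast - 1
Range: 66.218.124.1 to 66.218.125.254


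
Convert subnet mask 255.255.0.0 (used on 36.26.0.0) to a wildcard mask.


Subnet mask: 255.255.0.0
Wildcard = 255.255.255.255 - subnet mask
255 - 255 = 0
255 - 255 = 0
255 - 0 = 255
255 - 0 = 255
Wildcard: 0.0.255.255


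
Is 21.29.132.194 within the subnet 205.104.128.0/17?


Subnet network: 205.104.128.0
Test IP AND mask: 21.29.128.0
No, 21.29.132.194 is not in 205.104.128.0/17


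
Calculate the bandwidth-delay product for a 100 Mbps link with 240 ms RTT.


BDP = bandwidth * RTT
= 100 Mbps * 240 ms
= 100 * 1e6 * 240 / 1000 bits
= 24000000 bits
= 3000000 bytes
= 2929.6875 KB
BDP = 24000000 bits (3000000 bytes)


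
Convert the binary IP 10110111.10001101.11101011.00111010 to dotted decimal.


10110111 = 183
10001101 = 141
11101011 = 235
00111010 = 58
IP: 183.141.235.58


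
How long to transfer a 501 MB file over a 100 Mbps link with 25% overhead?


Effective throughput = 100 * (1 - 25/100) = 75 Mbps
File size in Mb = 501 * 8 = 4008 Mb
Time = 4008 / 75
Time = 53.44 seconds


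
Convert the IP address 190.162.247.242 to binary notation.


190 = 10111110
162 = 10100010
247 = 11110111
242 = 11110010
Binary: 10111110.10100010.11110111.11110010


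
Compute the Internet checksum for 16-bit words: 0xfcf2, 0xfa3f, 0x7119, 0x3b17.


Sum all words (with carry folding):
+ 0xfcf2 = 0xfcf2
+ 0xfa3f = 0xf732
+ 0x7119 = 0x684c
+ 0x3b17 = 0xa363
One's complement: ~0xa363
Checksum = 0x5c9c


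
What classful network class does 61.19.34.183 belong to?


First octet: 61
Binary: 00111101
0xxxxxxx -> Class A (1-126)
Class A, default mask 255.0.0.0 (/8)


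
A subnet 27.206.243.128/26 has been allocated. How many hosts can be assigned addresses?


Host bits = 32 - 26 = 6
Total addresses = 2^6 = 64
Usable = total - 2 (network and broadcast)
Usable hosts: 62


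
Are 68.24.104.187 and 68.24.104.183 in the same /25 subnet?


Mask: 255.255.255.128
68.24.104.187 AND mask = 68.24.104.128
68.24.104.183 AND mask = 68.24.104.128
Yes, same subnet (68.24.104.128)


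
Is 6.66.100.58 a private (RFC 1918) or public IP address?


RFC 1918 private ranges:
  10.0.0.0/8 (10.0.0.0 - 10.255.255.255)
  172.16.0.0/12 (172.16.0.0 - 172.31.255.255)
  192.168.0.0/16 (192.168.0.0 - 192.168.255.255)
Public (not in any RFC 1918 range)


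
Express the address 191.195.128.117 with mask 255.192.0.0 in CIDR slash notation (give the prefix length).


Binary: 11111111.11000000.00000000.00000000
Count leading 1s
Prefix: /10


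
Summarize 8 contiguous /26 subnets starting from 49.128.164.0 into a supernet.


Original prefix: /26
Number of subnets: 8 = 2^3
New prefix = 26 - 3 = 23
Supernet: 49.128.164.0/23


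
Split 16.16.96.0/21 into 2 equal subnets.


New prefix = 21 + 1 = 22
Each subnet has 1024 addresses
  16.16.96.0/22
  16.16.100.0/22
Subnets: 16.16.96.0/22, 16.16.100.0/22


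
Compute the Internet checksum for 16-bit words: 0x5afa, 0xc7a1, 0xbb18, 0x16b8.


Sum all words (with carry folding):
+ 0x5afa = 0x5afa
+ 0xc7a1 = 0x229c
+ 0xbb18 = 0xddb4
+ 0x16b8 = 0xf46c
One's complement: ~0xf46c
Checksum = 0x0b93


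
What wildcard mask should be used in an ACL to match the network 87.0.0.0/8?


Subnet mask: 255.0.0.0
Wildcard = 255.255.255.255 - subnet mask
255 - 255 = 0
255 - 0 = 255
255 - 0 = 255
255 - 0 = 255
Wildcard: 0.255.255.255


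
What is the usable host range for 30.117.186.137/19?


Network: 30.117.160.0
Broadcast: 30.117.191.255
First usable = network + 1
Last usable = broadcast - 1
Range: 30.117.160.1 to 30.117.191.254


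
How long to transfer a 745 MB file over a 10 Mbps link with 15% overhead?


Effective throughput = 10 * (1 - 15/100) = 8.5 Mbps
File size in Mb = 745 * 8 = 5960 Mb
Time = 5960 / 8.5
Time = 701.1765 seconds


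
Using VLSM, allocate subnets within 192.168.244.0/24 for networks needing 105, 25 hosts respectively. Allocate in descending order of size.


105 hosts -> /25 (126 usable): 192.168.244.0/25
25 hosts -> /27 (30 usable): 192.168.244.128/27
Allocation: 192.168.244.0/25 (105 hosts, 126 usable); 192.168.244.128/27 (25 hosts, 30 usable)


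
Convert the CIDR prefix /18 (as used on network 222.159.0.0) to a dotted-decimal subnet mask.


/18 means 18 network bits, 14 host bits
Binary: 11111111111111111100000000000000
Mask: 255.255.192.0


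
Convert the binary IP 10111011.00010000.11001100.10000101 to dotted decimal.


10111011 = 187
00010000 = 16
11001100 = 204
10000101 = 133
IP: 187.16.204.133


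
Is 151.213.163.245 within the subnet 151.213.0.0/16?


Subnet network: 151.213.0.0
Test IP AND mask: 151.213.0.0
Yes, 151.213.163.245 is in 151.213.0.0/16


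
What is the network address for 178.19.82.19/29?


IP:   10110010.00010011.01010010.00010011
Mask: 11111111.11111111.11111111.11111000
AND operation:
Net:  10110010.00010011.01010010.00010000
Network: 178.19.82.16/29


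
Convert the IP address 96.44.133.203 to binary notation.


96 = 01100000
44 = 00101100
133 = 10000101
203 = 11001011
Binary: 01100000.00101100.10000101.11001011


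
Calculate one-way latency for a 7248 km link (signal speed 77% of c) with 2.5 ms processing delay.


Speed = 0.77 * 3e5 km/s = 231000 km/s
Propagation delay = 7248 / 231000 = 0.0314 s = 31.3766 ms
Processing delay = 2.5 ms
Total one-way latency = 33.8766 ms


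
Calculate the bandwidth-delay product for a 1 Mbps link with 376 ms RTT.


BDP = bandwidth * RTT
= 1 Mbps * 376 ms
= 1 * 1e6 * 376 / 1000 bits
= 376000 bits
= 47000 bytes
= 45.8984 KB
BDP = 376000 bits (47000 bytes)


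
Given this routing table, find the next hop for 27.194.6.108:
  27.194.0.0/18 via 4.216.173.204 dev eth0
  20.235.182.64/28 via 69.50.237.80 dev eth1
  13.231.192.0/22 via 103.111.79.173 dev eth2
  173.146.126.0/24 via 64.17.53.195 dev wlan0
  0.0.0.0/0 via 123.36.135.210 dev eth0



Longest prefix match for 27.194.6.108:
  /18 27.194.0.0: MATCH
  /28 20.235.182.64: no
  /22 13.231.192.0: no
  /24 173.146.126.0: no
  /0 0.0.0.0: MATCH
Selected: next-hop 4.216.173.204 via eth0 (matched /18)


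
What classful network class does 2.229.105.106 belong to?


First octet: 2
Binary: 00000010
0xxxxxxx -> Class A (1-126)
Class A, default mask 255.0.0.0 (/8)


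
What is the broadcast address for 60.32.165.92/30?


Network: 60.32.165.92/30
Host bits = 2
Set all host bits to 1:
Broadcast: 60.32.165.95


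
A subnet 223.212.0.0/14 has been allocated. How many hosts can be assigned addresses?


Host bits = 32 - 14 = 18
Total addresses = 2^18 = 262144
Usable = total - 2 (network and broadcast)
Usable hosts: 262142


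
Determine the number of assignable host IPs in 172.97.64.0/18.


Host bits = 32 - 18 = 14
Total addresses = 2^14 = 16384
Usable = total - 2 (network and broadcast)
Usable hosts: 16382


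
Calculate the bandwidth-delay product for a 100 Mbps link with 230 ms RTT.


BDP = bandwidth * RTT
= 100 Mbps * 230 ms
= 100 * 1e6 * 230 / 1000 bits
= 23000000 bits
= 2875000 bytes
= 2807.6172 KB
BDP = 23000000 bits (2875000 bytes)


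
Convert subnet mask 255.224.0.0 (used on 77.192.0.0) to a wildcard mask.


Subnet mask: 255.224.0.0
Wildcard = 255.255.255.255 - subnet mask
255 - 255 = 0
255 - 224 = 31
255 - 0 = 255
255 - 0 = 255
Wildcard: 0.31.255.255


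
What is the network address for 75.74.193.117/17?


IP:   01001011.01001010.11000001.01110101
Mask: 11111111.11111111.10000000.00000000
AND operation:
Net:  01001011.01001010.10000000.00000000
Network: 75.74.128.0/17


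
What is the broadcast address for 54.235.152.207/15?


Network: 54.234.0.0/15
Host bits = 17
Set all host bits to 1:
Broadcast: 54.235.255.255


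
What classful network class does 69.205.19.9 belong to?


First octet: 69
Binary: 01000101
0xxxxxxx -> Class A (1-126)
Class A, default mask 255.0.0.0 (/8)


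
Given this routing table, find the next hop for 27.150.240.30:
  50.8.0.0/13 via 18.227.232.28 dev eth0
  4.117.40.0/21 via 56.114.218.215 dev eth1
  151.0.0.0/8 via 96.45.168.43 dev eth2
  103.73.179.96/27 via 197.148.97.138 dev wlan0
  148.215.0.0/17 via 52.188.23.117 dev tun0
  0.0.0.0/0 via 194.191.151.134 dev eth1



Longest prefix match for 27.150.240.30:
  /13 50.8.0.0: no
  /21 4.117.40.0: no
  /8 151.0.0.0: no
  /27 103.73.179.96: no
  /17 148.215.0.0: no
  /0 0.0.0.0: MATCH
Selected: next-hop 194.191.151.134 via eth1 (matched /0)
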